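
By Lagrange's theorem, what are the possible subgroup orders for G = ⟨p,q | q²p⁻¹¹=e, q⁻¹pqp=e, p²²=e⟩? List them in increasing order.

|G| = 44 = 2² · 11. By Lagrange's theorem the order of any subgroup divides 44; the divisors of 44 are 1, 2, 4, 11, 22, 44.

Answer: 1, 2, 4, 11, 22, 44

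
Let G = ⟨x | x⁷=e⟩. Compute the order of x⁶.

Compute successive powers until reaching e:
  (x⁶)¹ = x⁶, (x⁶)² = x⁵, (x⁶)³ = x⁴, (x⁶)⁴ = x³, (x⁶)⁵ = x², (x⁶)⁶ = x, (x⁶)⁷ = e.
The smallest positive k with (x⁶)ᵏ = e is 7.

Answer: 7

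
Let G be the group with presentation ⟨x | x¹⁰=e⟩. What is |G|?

G is generated by a single element, so G is cyclic. The relator gives x¹⁰ = e and no smaller power is forced to be e, so the 10 powers {e, x, x², x³, x⁴, x⁵, x⁶, x⁷, x⁸, x⁹} are distinct. Hence |G| = 10.

Answer: 10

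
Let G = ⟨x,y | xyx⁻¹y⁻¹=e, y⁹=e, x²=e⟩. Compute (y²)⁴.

Compute successive powers of (y²), reducing at each step:
  (y²)²: (y²) · y² = y⁴
  (y²)³: (y⁴) · y² = y⁶
  (y²)⁴: (y⁶) · y² = y⁸

Answer: y⁸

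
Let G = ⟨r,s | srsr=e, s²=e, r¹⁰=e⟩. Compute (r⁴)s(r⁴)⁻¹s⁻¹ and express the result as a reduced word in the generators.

[(r⁴), s] = (r⁴)·s·(r⁴)⁻¹·s⁻¹.
  (r⁴) · s = r⁴s
  (r⁴s) · (r⁶) = r⁸s
  (r⁸s) · s = r⁸

Answer: r⁸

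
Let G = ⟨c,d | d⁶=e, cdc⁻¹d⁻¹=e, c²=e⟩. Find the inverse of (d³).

The order of (d³) is 2 (smallest k with (d³)ᵏ = e), so (d³)⁻¹ = (d³)¹ = d³.
Check: (d³) · (d³) → (d³) · d³ = e, giving e as required.

Answer: d³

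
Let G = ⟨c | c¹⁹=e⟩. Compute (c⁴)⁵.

Compute successive powers of (c⁴), reducing at each step:
  (c⁴)²: (c⁴) · c⁴ = c⁸
  (c⁴)³: (c⁸) · c⁴ = c¹²
  (c⁴)⁴: (c¹²) · c⁴ = c¹⁶
  (c⁴)⁵: (c¹⁶) · c⁴ = c

Answer: c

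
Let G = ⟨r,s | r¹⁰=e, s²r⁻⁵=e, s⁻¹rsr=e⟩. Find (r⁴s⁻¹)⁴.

Compute successive powers of (r⁴s⁻¹), reducing at each step:
  (r⁴s⁻¹)²: (r⁴s⁻¹) · r⁴ = s⁻¹;   (s⁻¹) · s⁻¹ = r⁵
  (r⁴s⁻¹)³: (r⁵) · r⁴ = r⁹;   (r⁹) · s⁻¹ = r⁴s
  (r⁴s⁻¹)⁴: (r⁴s) · r⁴ = s;   s · s⁻¹ = e

Answer: e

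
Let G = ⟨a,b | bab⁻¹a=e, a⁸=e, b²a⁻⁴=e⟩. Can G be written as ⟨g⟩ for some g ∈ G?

Every cyclic group is abelian. But a·b = ab while b·a = a³b⁻¹, so a·b ≠ b·a and G is not abelian. Hence G is not cyclic.

Answer: No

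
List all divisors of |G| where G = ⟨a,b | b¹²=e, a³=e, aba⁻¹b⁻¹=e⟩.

|G| = 36 = 2² · 3². By Lagrange's theorem the order of any subgroup divides 36; the divisors of 36 are 1, 2, 3, 4, 6, 9, 12, 18, 36.

Answer: 1, 2, 3, 4, 6, 9, 12, 18, 36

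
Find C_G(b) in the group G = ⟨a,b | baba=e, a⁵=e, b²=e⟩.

⟨b⟩ ⊆ C_G(b) since powers of b commute with b; so |C_G(b)| ≥ |⟨b⟩| = 2.
By orbit–stabilizer, |C_G(b)| = |G| / |conj. class of b| = 10 / 5 = 2.
The 2 elements commuting with b are {e, b}.

Answer: {e, b}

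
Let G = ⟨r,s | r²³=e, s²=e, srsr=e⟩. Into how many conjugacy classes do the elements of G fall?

The conjugacy classes (representative and size) are:
  [e] (size 1), [r] (size 2), [r²¹] (size 2), [r²⁰] (size 2), [r⁴] (size 2), [r¹⁸] (size 2), [r⁶] (size 2), [r¹⁶] (size 2), [r⁸] (size 2), [r⁹] (size 2), [r¹⁰] (size 2), [r¹²] (size 2), [r¹⁸s] (size 23).
Class equation: 1 + 2 + 2 + 2 + 2 + 2 + 2 + 2 + 2 + 2 + 2 + 2 + 23 = 46 = |G|. So G has 13 conjugacy classes.

Answer: 13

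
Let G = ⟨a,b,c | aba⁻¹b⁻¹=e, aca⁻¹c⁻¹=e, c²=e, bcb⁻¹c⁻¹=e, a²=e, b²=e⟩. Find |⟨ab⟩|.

|⟨ab⟩| equals the order of ab. Compute successive powers until reaching e:
  (ab)¹ = ab, (ab)² = e.
The smallest positive k with (ab)ᵏ = e is 2, so |⟨ab⟩| = 2.

Answer: 2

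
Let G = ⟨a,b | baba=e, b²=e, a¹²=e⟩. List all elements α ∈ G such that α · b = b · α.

⟨b⟩ ⊆ C_G(b) since powers of b commute with b; so |C_G(b)| ≥ |⟨b⟩| = 2.
By orbit–stabilizer, |C_G(b)| = |G| / |conj. class of b| = 24 / 6 = 4.
The 4 elements commuting with b are {e, a⁶, b, a⁶b}.

Answer: {e, a⁶, b, a⁶b}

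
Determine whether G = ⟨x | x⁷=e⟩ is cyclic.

|G| = 7. The element x has order 7 (its powers give 7 distinct elements), so ⟨x⟩ = G and G is cyclic.

Answer: Yes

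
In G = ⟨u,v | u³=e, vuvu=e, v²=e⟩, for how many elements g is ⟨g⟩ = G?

⟨g⟩ = G would require ord(g) = |G| = 6, but the maximum element order in G is 3 < 6. So G is not cyclic and no single element generates it: the count is 0.

Answer: 0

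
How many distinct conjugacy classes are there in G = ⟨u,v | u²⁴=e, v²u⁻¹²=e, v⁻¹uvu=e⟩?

The conjugacy classes (representative and size) are:
  [e] (size 1), [u] (size 2), [u²] (size 2), [u³] (size 2), [u⁴] (size 2), [u⁵] (size 2), [u¹⁸] (size 2), [u⁷] (size 2), [u¹⁶] (size 2), [u¹⁵] (size 2), [u¹⁴] (size 2), [u¹³] (size 2), [u¹²] (size 1), [u⁶v] (size 12), [u⁵v⁻¹] (size 12).
Class equation: 1 + 2 + 2 + 2 + 2 + 2 + 2 + 2 + 2 + 2 + 2 + 2 + 1 + 12 + 12 = 48 = |G|. So G has 15 conjugacy classes.

Answer: 15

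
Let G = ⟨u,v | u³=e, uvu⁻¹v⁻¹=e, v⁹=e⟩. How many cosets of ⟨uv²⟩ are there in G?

First find ord(uv²) by computing successive powers:
  (uv²)¹ = uv², (uv²)² = u²v⁴, (uv²)³ = v⁶, (uv²)⁴ = uv⁸, (uv²)⁵ = u²v, (uv²)⁶ = v³, (uv²)⁷ = uv⁵, (uv²)⁸ = u²v⁷, (uv²)⁹ = e.
So |⟨uv²⟩| = ord(uv²) = 9. With |G| = 27, by Lagrange [G : ⟨uv²⟩] = 27/9 = 3.

Answer: 3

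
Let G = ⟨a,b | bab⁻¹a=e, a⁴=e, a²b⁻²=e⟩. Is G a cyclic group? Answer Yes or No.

Every cyclic group is abelian. But a·b = ab while b·a = ab⁻¹, so a·b ≠ b·a and G is not abelian. Hence G is not cyclic.

Answer: No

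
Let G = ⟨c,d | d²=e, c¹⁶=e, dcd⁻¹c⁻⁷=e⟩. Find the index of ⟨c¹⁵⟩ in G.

First find ord(c¹⁵) by computing successive powers:
  (c¹⁵)¹ = c¹⁵, (c¹⁵)² = c¹⁴, (c¹⁵)³ = c¹³, (c¹⁵)⁴ = c¹², (c¹⁵)⁵ = c¹¹, (c¹⁵)⁶ = c¹⁰, (c¹⁵)⁷ = c⁹, (c¹⁵)⁸ = c⁸, (c¹⁵)⁹ = c⁷, (c¹⁵)¹⁰ = c⁶, (c¹⁵)¹¹ = c⁵, (c¹⁵)¹² = c⁴, (c¹⁵)¹³ = c³, (c¹⁵)¹⁴ = c², (c¹⁵)¹⁵ = c, (c¹⁵)¹⁶ = e.
So |⟨c¹⁵⟩| = ord(c¹⁵) = 16. With |G| = 32, by Lagrange [G : ⟨c¹⁵⟩] = 32/16 = 2.

Answer: 2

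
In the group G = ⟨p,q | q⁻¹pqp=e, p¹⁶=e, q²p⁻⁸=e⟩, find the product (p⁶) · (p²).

Compute (p⁶) · (p²) by multiplying left to right and reducing via the relations at each step:
  (p⁶) · p² = p⁸

Answer: p⁸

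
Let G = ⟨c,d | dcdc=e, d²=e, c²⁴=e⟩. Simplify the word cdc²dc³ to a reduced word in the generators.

Multiply left to right, reducing at each step:
  c · d = cd
  (cd) · c² = c²³d
  (c²³d) · d = c²³
  (c²³) · c³ = c²

Answer: c²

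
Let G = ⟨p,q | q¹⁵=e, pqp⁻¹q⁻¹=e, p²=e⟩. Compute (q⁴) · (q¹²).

Compute (q⁴) · (q¹²) by multiplying left to right and reducing via the relations at each step:
  (q⁴) · q¹² = q

Answer: q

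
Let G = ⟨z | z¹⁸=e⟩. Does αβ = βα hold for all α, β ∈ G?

G has a single generator, so G is cyclic and hence abelian.

Answer: Yes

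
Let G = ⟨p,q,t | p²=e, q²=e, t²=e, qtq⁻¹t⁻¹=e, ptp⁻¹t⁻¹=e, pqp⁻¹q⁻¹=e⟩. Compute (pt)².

Compute successive powers of (pt), reducing at each step:
  (pt)²: (pt) · p = t;   t · t = e

Answer: e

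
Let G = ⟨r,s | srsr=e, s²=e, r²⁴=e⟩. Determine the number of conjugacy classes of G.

The conjugacy classes (representative and size) are:
  [e] (size 1), [r²³] (size 2), [r²] (size 2), [r³] (size 2), [r²⁰] (size 2), [r¹⁹] (size 2), [r⁶] (size 2), [r⁷] (size 2), [r⁸] (size 2), [r⁹] (size 2), [r¹⁴] (size 2), [r¹¹] (size 2), [r¹²] (size 1), [r⁴s] (size 12), [r⁵s] (size 12).
Class equation: 1 + 2 + 2 + 2 + 2 + 2 + 2 + 2 + 2 + 2 + 2 + 2 + 1 + 12 + 12 = 48 = |G|. So G has 15 conjugacy classes.

Answer: 15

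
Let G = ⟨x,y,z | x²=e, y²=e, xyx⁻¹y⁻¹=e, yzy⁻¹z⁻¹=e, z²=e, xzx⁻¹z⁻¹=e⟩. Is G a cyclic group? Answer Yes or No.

|G| = 8, but the maximum element order in G is 2 < 8. No single element generates all of G, so G is not cyclic.

Answer: No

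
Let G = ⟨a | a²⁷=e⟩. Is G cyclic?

|G| = 27. The element a has order 27 (its powers give 27 distinct elements), so ⟨a⟩ = G and G is cyclic.

Answer: Yes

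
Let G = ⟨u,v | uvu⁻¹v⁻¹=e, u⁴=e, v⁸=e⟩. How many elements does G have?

Enumerate words in the generators, reducing via the relations: the distinct elements are
  {e, u, v, uv, u², u³, v², v³, v⁴, v⁵, v⁶, v⁷, uv², uv³, uv⁴, uv⁵, uv⁶, uv⁷, u²v, u³v, u²v², u²v³, u²v⁴, u²v⁵, u²v⁶, u²v⁷, u³v², u³v³, u³v⁴, u³v⁵, u³v⁶, u³v⁷}.
No further products give new elements, so |G| = 32.

Answer: 32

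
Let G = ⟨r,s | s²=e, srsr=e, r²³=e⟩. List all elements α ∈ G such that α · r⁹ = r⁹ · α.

⟨r⁹⟩ ⊆ C_G(r⁹) since powers of r⁹ commute with r⁹; so |C_G(r⁹)| ≥ |⟨r⁹⟩| = 23.
By orbit–stabilizer, |C_G(r⁹)| = |G| / |conj. class of r⁹| = 46 / 2 = 23.
The 23 elements commuting with r⁹ are {e, r, r², r³, r⁴, r⁵, r⁶, r⁷, r⁸, r⁹, r¹⁰, r¹¹, r¹², r¹³, r¹⁴, r¹⁵, r¹⁶, r¹⁷, r¹⁸, r¹⁹, r²⁰, r²¹, r²²}.

Answer: {e, r, r², r³, r⁴, r⁵, r⁶, r⁷, r⁸, r⁹, r¹⁰, r¹¹, r¹², r¹³, r¹⁴, r¹⁵, r¹⁶, r¹⁷, r¹⁸, r¹⁹, r²⁰, r²¹, r²²}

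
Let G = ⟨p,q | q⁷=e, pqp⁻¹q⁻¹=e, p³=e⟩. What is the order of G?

Enumerate words in the generators, reducing via the relations: the distinct elements are
  {e, p, q, pq, p², q², q³, q⁴, q⁵, q⁶, pq², pq³, pq⁴, pq⁵, pq⁶, p²q, p²q², p²q³, p²q⁴, p²q⁵, p²q⁶}.
No further products give new elements, so |G| = 21.

Answer: 21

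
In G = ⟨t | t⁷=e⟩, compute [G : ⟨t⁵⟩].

First find ord(t⁵) by computing successive powers:
  (t⁵)¹ = t⁵, (t⁵)² = t³, (t⁵)³ = t, (t⁵)⁴ = t⁶, (t⁵)⁵ = t⁴, (t⁵)⁶ = t², (t⁵)⁷ = e.
So |⟨t⁵⟩| = ord(t⁵) = 7. With |G| = 7, by Lagrange [G : ⟨t⁵⟩] = 7/7 = 1.

Answer: 1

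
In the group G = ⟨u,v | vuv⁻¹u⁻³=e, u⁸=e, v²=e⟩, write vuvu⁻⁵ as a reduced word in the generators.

Multiply left to right, reducing at each step:
  v · u = u³v
  (u³v) · v = u³
  (u³) · u⁻⁵ = u⁶

Answer: u⁶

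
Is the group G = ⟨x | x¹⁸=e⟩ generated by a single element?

|G| = 18. The element x has order 18 (its powers give 18 distinct elements), so ⟨x⟩ = G and G is cyclic.

Answer: Yes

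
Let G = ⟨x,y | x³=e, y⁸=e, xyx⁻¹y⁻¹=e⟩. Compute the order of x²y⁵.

Compute successive powers until reaching e:
  (x²y⁵)¹ = x²y⁵, (x²y⁵)² = xy², (x²y⁵)³ = y⁷, (x²y⁵)⁴ = x²y⁴, (x²y⁵)⁵ = xy, (x²y⁵)⁶ = y⁶, (x²y⁵)⁷ = x²y³, (x²y⁵)⁸ = x, (x²y⁵)⁹ = y⁵, (x²y⁵)¹⁰ = x²y², (x²y⁵)¹¹ = xy⁷, (x²y⁵)¹² = y⁴, (x²y⁵)¹³ = x²y, (x²y⁵)¹⁴ = xy⁶, (x²y⁵)¹⁵ = y³, (x²y⁵)¹⁶ = x², (x²y⁵)¹⁷ = xy⁵, (x²y⁵)¹⁸ = y², (x²y⁵)¹⁹ = x²y⁷, (x²y⁵)²⁰ = xy⁴, (x²y⁵)²¹ = y, (x²y⁵)²² = x²y⁶, (x²y⁵)²³ = xy³, (x²y⁵)²⁴ = e.
The smallest positive k with (x²y⁵)ᵏ = e is 24.

Answer: 24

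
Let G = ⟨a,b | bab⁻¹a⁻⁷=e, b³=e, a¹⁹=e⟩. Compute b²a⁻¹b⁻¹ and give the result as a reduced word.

Multiply left to right, reducing at each step:
  (b²) · a⁻¹ = a⁸b²
  (a⁸b²) · b⁻¹ = a⁸b

Answer: a⁸b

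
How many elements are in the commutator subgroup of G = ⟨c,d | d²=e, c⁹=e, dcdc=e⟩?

G' = [G, G] is generated by all commutators. The generator-pair commutators are: [c, d] = c².
The subgroup they normally generate is {e, c, c², c³, c⁴, c⁵, c⁶, c⁷, c⁸}, of order 9.
Check: |G/G'| = 18/9 = 2 is the order of the abelianisation.

Answer: 9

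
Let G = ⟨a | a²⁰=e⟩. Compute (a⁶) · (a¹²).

Compute (a⁶) · (a¹²) by multiplying left to right and reducing via the relations at each step:
  (a⁶) · a¹² = a¹⁸

Answer: a¹⁸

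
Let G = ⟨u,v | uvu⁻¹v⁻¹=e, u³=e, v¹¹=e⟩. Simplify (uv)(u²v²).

Compute (uv) · (u²v²) by multiplying left to right and reducing via the relations at each step:
  (uv) · u² = v
  v · v² = v³

Answer: v³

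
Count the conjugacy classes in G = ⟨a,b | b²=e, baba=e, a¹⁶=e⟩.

The conjugacy classes (representative and size) are:
  [e] (size 1), [a¹⁵] (size 2), [a²] (size 2), [a³] (size 2), [a¹²] (size 2), [a⁵] (size 2), [a⁶] (size 2), [a⁷] (size 2), [a⁸] (size 1), [a²b] (size 8), [a¹⁵b] (size 8).
Class equation: 1 + 2 + 2 + 2 + 2 + 2 + 2 + 2 + 1 + 8 + 8 = 32 = |G|. So G has 11 conjugacy classes.

Answer: 11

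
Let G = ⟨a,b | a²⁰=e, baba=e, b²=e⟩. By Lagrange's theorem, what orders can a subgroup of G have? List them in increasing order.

|G| = 40 = 2³ · 5. By Lagrange's theorem the order of any subgroup divides 40; the divisors of 40 are 1, 2, 4, 5, 8, 10, 20, 40.

Answer: 1, 2, 4, 5, 8, 10, 20, 40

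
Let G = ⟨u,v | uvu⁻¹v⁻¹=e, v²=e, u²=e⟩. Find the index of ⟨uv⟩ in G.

First find ord(uv) by computing successive powers:
  (uv)¹ = uv, (uv)² = e.
So |⟨uv⟩| = ord(uv) = 2. With |G| = 4, by Lagrange [G : ⟨uv⟩] = 4/2 = 2.

Answer: 2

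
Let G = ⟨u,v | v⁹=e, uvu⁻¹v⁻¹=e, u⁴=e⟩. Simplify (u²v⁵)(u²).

Compute (u²v⁵) · (u²) by multiplying left to right and reducing via the relations at each step:
  (u²v⁵) · u² = v⁵

Answer: v⁵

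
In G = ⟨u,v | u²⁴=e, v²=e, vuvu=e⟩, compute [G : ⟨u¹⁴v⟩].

First find ord(u¹⁴v) by computing successive powers:
  (u¹⁴v)¹ = u¹⁴v, (u¹⁴v)² = e.
So |⟨u¹⁴v⟩| = ord(u¹⁴v) = 2. With |G| = 48, by Lagrange [G : ⟨u¹⁴v⟩] = 48/2 = 24.

Answer: 24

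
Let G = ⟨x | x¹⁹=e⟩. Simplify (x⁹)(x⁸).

Compute (x⁹) · (x⁸) by multiplying left to right and reducing via the relations at each step:
  (x⁹) · x⁸ = x¹⁷

Answer: x¹⁷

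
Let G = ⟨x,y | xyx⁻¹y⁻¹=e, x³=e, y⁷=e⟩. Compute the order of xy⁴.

Compute successive powers until reaching e:
  (xy⁴)¹ = xy⁴, (xy⁴)² = x²y, (xy⁴)³ = y⁵, (xy⁴)⁴ = xy², (xy⁴)⁵ = x²y⁶, (xy⁴)⁶ = y³, (xy⁴)⁷ = x, (xy⁴)⁸ = x²y⁴, (xy⁴)⁹ = y, (xy⁴)¹⁰ = xy⁵, (xy⁴)¹¹ = x²y², (xy⁴)¹² = y⁶, (xy⁴)¹³ = xy³, (xy⁴)¹⁴ = x², (xy⁴)¹⁵ = y⁴, (xy⁴)¹⁶ = xy, (xy⁴)¹⁷ = x²y⁵, (xy⁴)¹⁸ = y², (xy⁴)¹⁹ = xy⁶, (xy⁴)²⁰ = x²y³, (xy⁴)²¹ = e.
The smallest positive k with (xy⁴)ᵏ = e is 21.

Answer: 21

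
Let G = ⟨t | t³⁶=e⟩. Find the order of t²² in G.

Compute successive powers until reaching e:
  (t²²)¹ = t²², (t²²)² = t⁸, (t²²)³ = t³⁰, (t²²)⁴ = t¹⁶, (t²²)⁵ = t², (t²²)⁶ = t²⁴, (t²²)⁷ = t¹⁰, (t²²)⁸ = t³², (t²²)⁹ = t¹⁸, (t²²)¹⁰ = t⁴, (t²²)¹¹ = t²⁶, (t²²)¹² = t¹², (t²²)¹³ = t³⁴, (t²²)¹⁴ = t²⁰, (t²²)¹⁵ = t⁶, (t²²)¹⁶ = t²⁸, (t²²)¹⁷ = t¹⁴, (t²²)¹⁸ = e.
The smallest positive k with (t²²)ᵏ = e is 18.

Answer: 18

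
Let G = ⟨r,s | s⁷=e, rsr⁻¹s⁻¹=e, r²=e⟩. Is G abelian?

Each pair of generators commutes: r·s = rs = s·r. Since the generators pairwise commute, every element of G commutes with every other, so G is abelian.

Answer: Yes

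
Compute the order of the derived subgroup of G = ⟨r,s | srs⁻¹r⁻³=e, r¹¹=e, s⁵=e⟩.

G' = [G, G] is generated by all commutators. The generator-pair commutators are: [r, s] = r⁹.
The subgroup they normally generate is {e, r, r², r³, r⁴, r⁵, r⁶, r⁷, r⁸, r⁹, r¹⁰}, of order 11.
Check: |G/G'| = 55/11 = 5 is the order of the abelianisation.

Answer: 11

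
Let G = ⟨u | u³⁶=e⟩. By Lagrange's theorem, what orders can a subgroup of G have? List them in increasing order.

|G| = 36 = 2² · 3². By Lagrange's theorem the order of any subgroup divides 36; the divisors of 36 are 1, 2, 3, 4, 6, 9, 12, 18, 36.

Answer: 1, 2, 3, 4, 6, 9, 12, 18, 36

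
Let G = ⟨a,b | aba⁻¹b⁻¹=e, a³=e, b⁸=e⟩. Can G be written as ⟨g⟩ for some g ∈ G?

|G| = 24. The element ab has order 24 (its powers give 24 distinct elements), so ⟨ab⟩ = G and G is cyclic.

Answer: Yes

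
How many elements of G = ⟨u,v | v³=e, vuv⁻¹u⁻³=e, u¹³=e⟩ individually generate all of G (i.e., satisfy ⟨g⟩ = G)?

⟨g⟩ = G would require ord(g) = |G| = 39, but the maximum element order in G is 13 < 39. So G is not cyclic and no single element generates it: the count is 0.

Answer: 0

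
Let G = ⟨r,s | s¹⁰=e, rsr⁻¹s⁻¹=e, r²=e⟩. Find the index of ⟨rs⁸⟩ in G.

First find ord(rs⁸) by computing successive powers:
  (rs⁸)¹ = rs⁸, (rs⁸)² = s⁶, (rs⁸)³ = rs⁴, (rs⁸)⁴ = s², (rs⁸)⁵ = r, (rs⁸)⁶ = s⁸, (rs⁸)⁷ = rs⁶, (rs⁸)⁸ = s⁴, (rs⁸)⁹ = rs², (rs⁸)¹⁰ = e.
So |⟨rs⁸⟩| = ord(rs⁸) = 10. With |G| = 20, by Lagrange [G : ⟨rs⁸⟩] = 20/10 = 2.

Answer: 2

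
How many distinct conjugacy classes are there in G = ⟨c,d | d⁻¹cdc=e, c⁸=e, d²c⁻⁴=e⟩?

The conjugacy classes (representative and size) are:
  [e] (size 1), [c⁷] (size 2), [c⁶] (size 2), [c³] (size 2), [c⁴] (size 1), [c²d⁻¹] (size 4), [c³d⁻¹] (size 4).
Class equation: 1 + 2 + 2 + 2 + 1 + 4 + 4 = 16 = |G|. So G has 7 conjugacy classes.

Answer: 7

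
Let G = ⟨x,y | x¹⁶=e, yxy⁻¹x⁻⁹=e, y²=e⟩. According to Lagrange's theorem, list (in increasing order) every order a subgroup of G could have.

|G| = 32 = 2⁵. By Lagrange's theorem the order of any subgroup divides 32; the divisors of 32 are 1, 2, 4, 8, 16, 32.

Answer: 1, 2, 4, 8, 16, 32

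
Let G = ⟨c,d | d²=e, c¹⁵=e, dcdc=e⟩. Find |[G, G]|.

G' = [G, G] is generated by all commutators. The generator-pair commutators are: [c, d] = c².
The subgroup they normally generate is {e, c, c², c³, c⁴, c⁵, c⁶, c⁷, c⁸, c⁹, c¹⁰, c¹¹, c¹², c¹³, c¹⁴}, of order 15.
Check: |G/G'| = 30/15 = 2 is the order of the abelianisation.

Answer: 15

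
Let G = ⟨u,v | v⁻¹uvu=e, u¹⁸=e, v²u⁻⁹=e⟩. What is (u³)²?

Compute successive powers of (u³), reducing at each step:
  (u³)²: (u³) · u³ = u⁶

Answer: u⁶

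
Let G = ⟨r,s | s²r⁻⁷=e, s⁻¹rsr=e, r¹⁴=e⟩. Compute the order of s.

Compute successive powers until reaching e:
  s¹ = s, s² = r⁷, s³ = s⁻¹, s⁴ = e.
The smallest positive k with sᵏ = e is 4.

Answer: 4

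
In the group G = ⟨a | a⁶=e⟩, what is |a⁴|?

Compute successive powers until reaching e:
  (a⁴)¹ = a⁴, (a⁴)² = a², (a⁴)³ = e.
The smallest positive k with (a⁴)ᵏ = e is 3.

Answer: 3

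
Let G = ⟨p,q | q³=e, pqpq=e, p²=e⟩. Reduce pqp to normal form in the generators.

Multiply left to right, reducing at each step:
  p · q = pq
  (pq) · p = q²

Answer: q²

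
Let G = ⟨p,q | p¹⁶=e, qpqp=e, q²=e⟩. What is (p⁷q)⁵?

Compute successive powers of (p⁷q), reducing at each step:
  (p⁷q)²: (p⁷q) · p⁷ = q;   q · q = e
  (p⁷q)³: e · p⁷ = p⁷;   (p⁷) · q = p⁷q
  (p⁷q)⁴: (p⁷q) · p⁷ = q;   q · q = e
  (p⁷q)⁵: e · p⁷ = p⁷;   (p⁷) · q = p⁷q

Answer: p⁷q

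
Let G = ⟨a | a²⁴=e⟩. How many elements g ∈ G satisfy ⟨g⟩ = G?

G is cyclic of order 24. An element generates G iff its order is 24, and a cyclic group of order 24 has exactly φ(24) = 8 such elements.

Answer: 8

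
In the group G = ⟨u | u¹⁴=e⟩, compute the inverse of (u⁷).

The order of (u⁷) is 2 (smallest k with (u⁷)ᵏ = e), so (u⁷)⁻¹ = (u⁷)¹ = u⁷.
Check: (u⁷) · (u⁷) → (u⁷) · u⁷ = e, giving e as required.

Answer: u⁷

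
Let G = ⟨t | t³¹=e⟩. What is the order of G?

G is generated by a single element, so G is cyclic. The relator gives t³¹ = e and no smaller power is forced to be e, so the 31 powers {e, t, t², t³, t⁴, t⁵, t⁶, t⁷, t⁸, t⁹, t²², t²³, t²¹, t²⁰, t²⁴, t²⁵, t²⁶, t²⁷, t²⁸, t²⁹, t³⁰, t¹², t¹³, t¹¹, t¹⁰, t¹⁴, t¹⁵, t¹⁶, t¹⁷, t¹⁸, t¹⁹} are distinct. Hence |G| = 31.

Answer: 31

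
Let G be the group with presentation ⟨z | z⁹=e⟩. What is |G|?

G is generated by a single element, so G is cyclic. The relator gives z⁹ = e and no smaller power is forced to be e, so the 9 powers {e, z, z², z³, z⁴, z⁵, z⁶, z⁷, z⁸} are distinct. Hence |G| = 9.

Answer: 9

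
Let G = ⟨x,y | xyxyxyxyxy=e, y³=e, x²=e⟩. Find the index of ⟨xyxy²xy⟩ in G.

First find ord(xyxy²xy) by computing successive powers:
  (xyxy²xy)¹ = xyxy²xy, (xyxy²xy)² = y²xyxy²x, (xyxy²xy)³ = e.
So |⟨xyxy²xy⟩| = ord(xyxy²xy) = 3. With |G| = 60, by Lagrange [G : ⟨xyxy²xy⟩] = 60/3 = 20.

Answer: 20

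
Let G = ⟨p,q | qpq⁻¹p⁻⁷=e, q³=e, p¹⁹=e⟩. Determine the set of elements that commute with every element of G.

An element z ∈ Z(G) iff z commutes with every generator.
For example e is central: e·p = p = p·e; e·q = q = q·e.
Whereas p ∉ Z(G) since p·q = pq ≠ p⁷q = q·p.
Checking each of the 57 elements this way gives Z(G) = {e}, of order 1.

Answer: {e}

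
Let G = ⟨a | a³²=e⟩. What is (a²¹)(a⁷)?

Compute (a²¹) · (a⁷) by multiplying left to right and reducing via the relations at each step:
  (a²¹) · a⁷ = a²⁸

Answer: a²⁸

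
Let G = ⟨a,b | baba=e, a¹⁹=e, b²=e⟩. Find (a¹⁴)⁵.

Compute successive powers of (a¹⁴), reducing at each step:
  (a¹⁴)²: (a¹⁴) · a¹⁴ = a⁹
  (a¹⁴)³: (a⁹) · a¹⁴ = a⁴
  (a¹⁴)⁴: (a⁴) · a¹⁴ = a¹⁸
  (a¹⁴)⁵: (a¹⁸) · a¹⁴ = a¹³

Answer: a¹³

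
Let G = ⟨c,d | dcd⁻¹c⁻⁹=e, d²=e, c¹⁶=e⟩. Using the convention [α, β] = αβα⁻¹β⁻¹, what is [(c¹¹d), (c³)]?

[(c¹¹d), (c³)] = (c¹¹d)·(c³)·(c¹¹d)⁻¹·(c³)⁻¹.
  (c¹¹d) · (c³) = c⁶d
  (c⁶d) · (c¹³d) = c¹¹
  (c¹¹) · (c¹³) = c⁸

Answer: c⁸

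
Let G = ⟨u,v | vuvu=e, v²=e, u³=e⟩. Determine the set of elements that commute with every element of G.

An element z ∈ Z(G) iff z commutes with every generator.
For example e is central: e·u = u = u·e; e·v = v = v·e.
Whereas u ∉ Z(G) since u·v = uv ≠ u²v = v·u.
Checking each of the 6 elements this way gives Z(G) = {e}, of order 1.

Answer: {e}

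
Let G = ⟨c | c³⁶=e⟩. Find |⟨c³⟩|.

|⟨c³⟩| equals the order of c³. Compute successive powers until reaching e:
  (c³)¹ = c³, (c³)² = c⁶, (c³)³ = c⁹, (c³)⁴ = c¹², (c³)⁵ = c¹⁵, (c³)⁶ = c¹⁸, (c³)⁷ = c²¹, (c³)⁸ = c²⁴, (c³)⁹ = c²⁷, (c³)¹⁰ = c³⁰, (c³)¹¹ = c³³, (c³)¹² = e.
The smallest positive k with (c³)ᵏ = e is 12, so |⟨c³⟩| = 12.

Answer: 12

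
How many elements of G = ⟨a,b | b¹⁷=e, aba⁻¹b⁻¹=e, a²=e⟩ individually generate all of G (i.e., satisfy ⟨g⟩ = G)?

G is cyclic of order 34. An element generates G iff its order is 34, and a cyclic group of order 34 has exactly φ(34) = 16 such elements.

Answer: 16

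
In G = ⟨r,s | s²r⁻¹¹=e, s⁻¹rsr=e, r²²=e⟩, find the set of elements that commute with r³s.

⟨r³s⟩ ⊆ C_G(r³s) since powers of r³s commute with r³s; so |C_G(r³s)| ≥ |⟨r³s⟩| = 4.
By orbit–stabilizer, |C_G(r³s)| = |G| / |conj. class of r³s| = 44 / 11 = 4.
The 4 elements commuting with r³s are {e, r¹¹, r³s, r³s⁻¹}.

Answer: {e, r¹¹, r³s, r³s⁻¹}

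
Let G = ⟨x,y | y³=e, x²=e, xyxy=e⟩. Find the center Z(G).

An element z ∈ Z(G) iff z commutes with every generator.
For example e is central: e·x = x = x·e; e·y = y = y·e.
Whereas x ∉ Z(G) since x·y = xy ≠ xy² = y·x.
Checking each of the 6 elements this way gives Z(G) = {e}, of order 1.

Answer: {e}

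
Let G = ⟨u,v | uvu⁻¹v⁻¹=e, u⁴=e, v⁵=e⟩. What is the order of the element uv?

Compute successive powers until reaching e:
  (uv)¹ = uv, (uv)² = u²v², (uv)³ = u³v³, (uv)⁴ = v⁴, (uv)⁵ = u, (uv)⁶ = u²v, (uv)⁷ = u³v², (uv)⁸ = v³, (uv)⁹ = uv⁴, (uv)¹⁰ = u², (uv)¹¹ = u³v, (uv)¹² = v², (uv)¹³ = uv³, (uv)¹⁴ = u²v⁴, (uv)¹⁵ = u³, (uv)¹⁶ = v, (uv)¹⁷ = uv², (uv)¹⁸ = u²v³, (uv)¹⁹ = u³v⁴, (uv)²⁰ = e.
The smallest positive k with (uv)ᵏ = e is 20.

Answer: 20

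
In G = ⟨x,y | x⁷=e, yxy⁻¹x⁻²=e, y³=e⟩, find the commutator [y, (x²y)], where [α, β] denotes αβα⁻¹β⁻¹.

[y, (x²y)] = y·(x²y)·y⁻¹·(x²y)⁻¹.
  y · (x²y) = x⁴y²
  (x⁴y²) · (y²) = x⁴y
  (x⁴y) · (x⁶y²) = x²

Answer: x²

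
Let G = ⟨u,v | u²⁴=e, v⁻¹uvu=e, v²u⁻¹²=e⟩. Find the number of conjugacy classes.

The conjugacy classes (representative and size) are:
  [e] (size 1), [u] (size 2), [u²] (size 2), [u³] (size 2), [u⁴] (size 2), [u⁵] (size 2), [u¹⁸] (size 2), [u⁷] (size 2), [u¹⁶] (size 2), [u¹⁵] (size 2), [u¹⁴] (size 2), [u¹³] (size 2), [u¹²] (size 1), [u⁶v] (size 12), [u⁵v⁻¹] (size 12).
Class equation: 1 + 2 + 2 + 2 + 2 + 2 + 2 + 2 + 2 + 2 + 2 + 2 + 1 + 12 + 12 = 48 = |G|. So G has 15 conjugacy classes.

Answer: 15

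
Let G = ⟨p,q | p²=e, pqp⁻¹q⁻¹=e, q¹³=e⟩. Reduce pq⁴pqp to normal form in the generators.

Multiply left to right, reducing at each step:
  p · q⁴ = pq⁴
  (pq⁴) · p = q⁴
  (q⁴) · q = q⁵
  (q⁵) · p = pq⁵

Answer: pq⁵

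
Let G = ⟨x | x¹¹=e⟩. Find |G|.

G is generated by a single element, so G is cyclic. The relator gives x¹¹ = e and no smaller power is forced to be e, so the 11 powers {e, x, x², x³, x⁴, x⁵, x⁶, x⁷, x⁸, x⁹, x¹⁰} are distinct. Hence |G| = 11.

Answer: 11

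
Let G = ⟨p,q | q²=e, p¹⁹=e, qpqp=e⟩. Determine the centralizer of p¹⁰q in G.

⟨p¹⁰q⟩ ⊆ C_G(p¹⁰q) since powers of p¹⁰q commute with p¹⁰q; so |C_G(p¹⁰q)| ≥ |⟨p¹⁰q⟩| = 2.
By orbit–stabilizer, |C_G(p¹⁰q)| = |G| / |conj. class of p¹⁰q| = 38 / 19 = 2.
The 2 elements commuting with p¹⁰q are {e, p¹⁰q}.

Answer: {e, p¹⁰q}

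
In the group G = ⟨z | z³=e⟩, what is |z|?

Compute successive powers until reaching e:
  z¹ = z, z² = z², z³ = e.
The smallest positive k with zᵏ = e is 3.

Answer: 3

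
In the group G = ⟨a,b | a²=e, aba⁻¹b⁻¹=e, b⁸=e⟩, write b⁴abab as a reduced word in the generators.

Multiply left to right, reducing at each step:
  (b⁴) · a = ab⁴
  (ab⁴) · b = ab⁵
  (ab⁵) · a = b⁵
  (b⁵) · b = b⁶

Answer: b⁶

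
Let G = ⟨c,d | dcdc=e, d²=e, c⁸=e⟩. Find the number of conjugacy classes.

The conjugacy classes (representative and size) are:
  [e] (size 1), [c] (size 2), [c⁶] (size 2), [c³] (size 2), [c⁴] (size 1), [d] (size 4), [c⁵d] (size 4).
Class equation: 1 + 2 + 2 + 2 + 1 + 4 + 4 = 16 = |G|. So G has 7 conjugacy classes.

Answer: 7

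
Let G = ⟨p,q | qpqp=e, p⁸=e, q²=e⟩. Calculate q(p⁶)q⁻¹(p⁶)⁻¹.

[q, (p⁶)] = q·(p⁶)·q⁻¹·(p⁶)⁻¹.
  q · (p⁶) = p²q
  (p²q) · q = p²
  (p²) · (p²) = p⁴

Answer: p⁴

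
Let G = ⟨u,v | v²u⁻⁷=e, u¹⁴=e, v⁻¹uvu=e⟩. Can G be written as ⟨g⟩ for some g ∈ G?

Every cyclic group is abelian. But u·v = uv while v·u = u⁶v⁻¹, so u·v ≠ v·u and G is not abelian. Hence G is not cyclic.

Answer: No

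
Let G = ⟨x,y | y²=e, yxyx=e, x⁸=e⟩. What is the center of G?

An element z ∈ Z(G) iff z commutes with every generator.
For example x⁴ is central: (x⁴)·x = x⁵ = x·(x⁴); (x⁴)·y = x⁴y = y·(x⁴).
Whereas x ∉ Z(G) since x·y = xy ≠ x⁷y = y·x.
Checking each of the 16 elements this way gives Z(G) = {e, x⁴}, of order 2.

Answer: {e, x⁴}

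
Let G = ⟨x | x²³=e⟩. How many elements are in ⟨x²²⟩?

|⟨x²²⟩| equals the order of x²². Compute successive powers until reaching e:
  (x²²)¹ = x²², (x²²)² = x²¹, (x²²)³ = x²⁰, (x²²)⁴ = x¹⁹, (x²²)⁵ = x¹⁸, (x²²)⁶ = x¹⁷, (x²²)⁷ = x¹⁶, (x²²)⁸ = x¹⁵, (x²²)⁹ = x¹⁴, (x²²)¹⁰ = x¹³, (x²²)¹¹ = x¹², (x²²)¹² = x¹¹, (x²²)¹³ = x¹⁰, (x²²)¹⁴ = x⁹, (x²²)¹⁵ = x⁸, (x²²)¹⁶ = x⁷, (x²²)¹⁷ = x⁶, (x²²)¹⁸ = x⁵, (x²²)¹⁹ = x⁴, (x²²)²⁰ = x³, (x²²)²¹ = x², (x²²)²² = x, (x²²)²³ = e.
The smallest positive k with (x²²)ᵏ = e is 23, so |⟨x²²⟩| = 23.

Answer: 23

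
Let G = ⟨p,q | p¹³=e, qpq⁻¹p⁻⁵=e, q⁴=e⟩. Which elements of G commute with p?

⟨p⟩ ⊆ C_G(p) since powers of p commute with p; so |C_G(p)| ≥ |⟨p⟩| = 13.
By orbit–stabilizer, |C_G(p)| = |G| / |conj. class of p| = 52 / 4 = 13.
The 13 elements commuting with p are {e, p, p², p³, p⁴, p⁵, p⁶, p⁷, p⁸, p⁹, p¹⁰, p¹¹, p¹²}.

Answer: {e, p, p², p³, p⁴, p⁵, p⁶, p⁷, p⁸, p⁹, p¹⁰, p¹¹, p¹²}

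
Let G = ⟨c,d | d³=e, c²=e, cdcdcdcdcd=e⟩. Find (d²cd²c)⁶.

Compute successive powers of (d²cd²c), reducing at each step:
  (d²cd²c)²: (d²cd²c) · d² = cdcdc;   (cdcdc) · c = cdcd;   (cdcd) · d² = cdc;   (cdc) · c = cd
  (d²cd²c)³: (cd) · d² = c;   c · c = e;   e · d² = d²;   (d²) · c = d²c
  (d²cd²c)⁴: (d²c) · d² = d²cd²;   (d²cd²) · c = d²cd²c;   (d²cd²c) · d² = cdcdc;   (cdcdc) · c = cdcd
  (d²cd²c)⁵: (cdcd) · d² = cdc;   (cdc) · c = cd;   (cd) · d² = c;   c · c = e
  (d²cd²c)⁶: e · d² = d²;   (d²) · c = d²c;   (d²c) · d² = d²cd²;   (d²cd²) · c = d²cd²c

Answer: d²cd²c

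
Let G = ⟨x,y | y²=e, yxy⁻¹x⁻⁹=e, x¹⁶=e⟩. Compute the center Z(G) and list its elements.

An element z ∈ Z(G) iff z commutes with every generator.
For example x² is central: (x²)·x = x³ = x·(x²); (x²)·y = x²y = y·(x²).
Whereas x ∉ Z(G) since x·y = xy ≠ x⁹y = y·x.
Checking each of the 32 elements this way gives Z(G) = {e, x², x⁴, x⁶, x⁸, x¹⁰, x¹², x¹⁴}, of order 8.

Answer: {e, x², x⁴, x⁶, x⁸, x¹⁰, x¹², x¹⁴}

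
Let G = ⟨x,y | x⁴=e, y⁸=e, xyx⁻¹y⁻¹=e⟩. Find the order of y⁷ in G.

Compute successive powers until reaching e:
  (y⁷)¹ = y⁷, (y⁷)² = y⁶, (y⁷)³ = y⁵, (y⁷)⁴ = y⁴, (y⁷)⁵ = y³, (y⁷)⁶ = y², (y⁷)⁷ = y, (y⁷)⁸ = e.
The smallest positive k with (y⁷)ᵏ = e is 8.

Answer: 8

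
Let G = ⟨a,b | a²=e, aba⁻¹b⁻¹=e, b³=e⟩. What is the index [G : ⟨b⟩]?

First find ord(b) by computing successive powers:
  b¹ = b, b² = b², b³ = e.
So |⟨b⟩| = ord(b) = 3. With |G| = 6, by Lagrange [G : ⟨b⟩] = 6/3 = 2.

Answer: 2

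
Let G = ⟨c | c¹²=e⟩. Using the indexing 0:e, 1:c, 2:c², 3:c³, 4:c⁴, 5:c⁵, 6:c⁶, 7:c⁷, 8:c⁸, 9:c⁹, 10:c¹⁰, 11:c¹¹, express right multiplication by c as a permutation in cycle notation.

(0 1 2 3 4 5 6 7 8 9 10 11)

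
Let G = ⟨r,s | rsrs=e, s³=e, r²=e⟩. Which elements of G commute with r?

⟨r⟩ ⊆ C_G(r) since powers of r commute with r; so |C_G(r)| ≥ |⟨r⟩| = 2.
By orbit–stabilizer, |C_G(r)| = |G| / |conj. class of r| = 6 / 3 = 2.
The 2 elements commuting with r are {e, r}.

Answer: {e, r}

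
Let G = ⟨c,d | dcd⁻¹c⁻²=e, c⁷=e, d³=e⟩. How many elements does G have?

Enumerate words in the generators, reducing via the relations: the distinct elements are
  {c, d, e, cd, c², c³, c⁴, c⁵, c⁶, d², cd², c²d, c³d, c⁴d, c⁵d, c⁶d, c²d², c³d², c⁴d², c⁵d², c⁶d²}.
No further products give new elements, so |G| = 21.

Answer: 21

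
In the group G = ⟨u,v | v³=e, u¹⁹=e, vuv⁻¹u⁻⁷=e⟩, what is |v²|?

Compute successive powers until reaching e:
  (v²)¹ = v², (v²)² = v, (v²)³ = e.
The smallest positive k with (v²)ᵏ = e is 3.

Answer: 3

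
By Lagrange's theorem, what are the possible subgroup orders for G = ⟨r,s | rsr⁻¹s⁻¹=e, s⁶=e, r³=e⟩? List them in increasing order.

|G| = 18 = 2 · 3². By Lagrange's theorem the order of any subgroup divides 18; the divisors of 18 are 1, 2, 3, 6, 9, 18.

Answer: 1, 2, 3, 6, 9, 18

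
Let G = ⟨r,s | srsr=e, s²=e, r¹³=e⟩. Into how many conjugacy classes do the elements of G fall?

The conjugacy classes (representative and size) are:
  [e] (size 1), [r¹²] (size 2), [r¹¹] (size 2), [r³] (size 2), [r⁴] (size 2), [r⁸] (size 2), [r⁶] (size 2), [s] (size 13).
Class equation: 1 + 2 + 2 + 2 + 2 + 2 + 2 + 13 = 26 = |G|. So G has 8 conjugacy classes.

Answer: 8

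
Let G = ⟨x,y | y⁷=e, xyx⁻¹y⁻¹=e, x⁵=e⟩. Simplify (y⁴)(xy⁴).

Compute (y⁴) · (xy⁴) by multiplying left to right and reducing via the relations at each step:
  (y⁴) · x = xy⁴
  (xy⁴) · y⁴ = xy

Answer: xy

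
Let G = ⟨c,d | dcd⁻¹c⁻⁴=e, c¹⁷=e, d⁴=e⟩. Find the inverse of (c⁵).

The order of (c⁵) is 17 (smallest k with (c⁵)ᵏ = e), so (c⁵)⁻¹ = (c⁵)¹⁶ = c¹².
Check: (c⁵) · (c¹²) → (c⁵) · c¹² = e, giving e as required.

Answer: c¹²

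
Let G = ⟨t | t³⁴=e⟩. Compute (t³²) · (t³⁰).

Compute (t³²) · (t³⁰) by multiplying left to right and reducing via the relations at each step:
  (t³²) · t³⁰ = t²⁸

Answer: t²⁸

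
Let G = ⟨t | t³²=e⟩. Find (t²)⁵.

Compute successive powers of (t²), reducing at each step:
  (t²)²: (t²) · t² = t⁴
  (t²)³: (t⁴) · t² = t⁶
  (t²)⁴: (t⁶) · t² = t⁸
  (t²)⁵: (t⁸) · t² = t¹⁰

Answer: t¹⁰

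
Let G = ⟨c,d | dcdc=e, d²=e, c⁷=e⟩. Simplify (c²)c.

Compute (c²) · c by multiplying left to right and reducing via the relations at each step:
  (c²) · c = c³

Answer: c³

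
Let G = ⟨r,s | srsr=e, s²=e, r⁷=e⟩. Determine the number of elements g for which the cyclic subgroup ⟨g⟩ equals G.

⟨g⟩ = G would require ord(g) = |G| = 14, but the maximum element order in G is 7 < 14. So G is not cyclic and no single element generates it: the count is 0.

Answer: 0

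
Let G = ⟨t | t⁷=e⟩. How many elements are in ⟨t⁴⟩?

|⟨t⁴⟩| equals the order of t⁴. Compute successive powers until reaching e:
  (t⁴)¹ = t⁴, (t⁴)² = t, (t⁴)³ = t⁵, (t⁴)⁴ = t², (t⁴)⁵ = t⁶, (t⁴)⁶ = t³, (t⁴)⁷ = e.
The smallest positive k with (t⁴)ᵏ = e is 7, so |⟨t⁴⟩| = 7.

Answer: 7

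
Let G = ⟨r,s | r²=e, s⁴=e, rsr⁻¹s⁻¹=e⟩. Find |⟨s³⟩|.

|⟨s³⟩| equals the order of s³. Compute successive powers until reaching e:
  (s³)¹ = s³, (s³)² = s², (s³)³ = s, (s³)⁴ = e.
The smallest positive k with (s³)ᵏ = e is 4, so |⟨s³⟩| = 4.

Answer: 4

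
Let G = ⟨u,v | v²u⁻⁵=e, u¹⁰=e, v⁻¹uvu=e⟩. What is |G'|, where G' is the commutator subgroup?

G' = [G, G] is generated by all commutators. The generator-pair commutators are: [u, v] = u².
The subgroup they normally generate is {e, u², u⁴, u⁶, u⁸}, of order 5.
Check: |G/G'| = 20/5 = 4 is the order of the abelianisation.

Answer: 5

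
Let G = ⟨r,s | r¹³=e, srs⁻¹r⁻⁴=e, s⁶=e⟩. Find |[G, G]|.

G' = [G, G] is generated by all commutators. The generator-pair commutators are: [r, s] = r¹⁰.
The subgroup they normally generate is {e, r, r², r³, r⁴, r⁵, r⁶, r⁷, r⁸, r⁹, r¹⁰, r¹¹, r¹²}, of order 13.
Check: |G/G'| = 78/13 = 6 is the order of the abelianisation.

Answer: 13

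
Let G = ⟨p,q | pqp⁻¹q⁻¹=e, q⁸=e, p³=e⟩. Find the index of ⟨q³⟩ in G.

First find ord(q³) by computing successive powers:
  (q³)¹ = q³, (q³)² = q⁶, (q³)³ = q, (q³)⁴ = q⁴, (q³)⁵ = q⁷, (q³)⁶ = q², (q³)⁷ = q⁵, (q³)⁸ = e.
So |⟨q³⟩| = ord(q³) = 8. With |G| = 24, by Lagrange [G : ⟨q³⟩] = 24/8 = 3.

Answer: 3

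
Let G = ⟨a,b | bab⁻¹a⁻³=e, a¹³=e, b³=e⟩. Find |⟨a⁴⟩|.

|⟨a⁴⟩| equals the order of a⁴. Compute successive powers until reaching e:
  (a⁴)¹ = a⁴, (a⁴)² = a⁸, (a⁴)³ = a¹², (a⁴)⁴ = a³, (a⁴)⁵ = a⁷, (a⁴)⁶ = a¹¹, (a⁴)⁷ = a², (a⁴)⁸ = a⁶, (a⁴)⁹ = a¹⁰, (a⁴)¹⁰ = a, (a⁴)¹¹ = a⁵, (a⁴)¹² = a⁹, (a⁴)¹³ = e.
The smallest positive k with (a⁴)ᵏ = e is 13, so |⟨a⁴⟩| = 13.

Answer: 13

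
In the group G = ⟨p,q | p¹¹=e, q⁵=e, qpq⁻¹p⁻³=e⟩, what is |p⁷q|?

Compute successive powers until reaching e:
  (p⁷q)¹ = p⁷q, (p⁷q)² = p⁶q², (p⁷q)³ = p³q³, (p⁷q)⁴ = p⁵q⁴, (p⁷q)⁵ = e.
The smallest positive k with (p⁷q)ᵏ = e is 5.

Answer: 5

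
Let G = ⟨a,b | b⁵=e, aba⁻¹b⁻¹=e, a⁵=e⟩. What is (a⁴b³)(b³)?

Compute (a⁴b³) · (b³) by multiplying left to right and reducing via the relations at each step:
  (a⁴b³) · b³ = a⁴b

Answer: a⁴b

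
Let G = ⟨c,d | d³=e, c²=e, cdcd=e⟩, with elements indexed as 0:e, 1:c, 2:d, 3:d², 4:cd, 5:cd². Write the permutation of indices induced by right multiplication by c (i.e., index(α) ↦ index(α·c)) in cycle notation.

(0 1)(2 5)(3 4)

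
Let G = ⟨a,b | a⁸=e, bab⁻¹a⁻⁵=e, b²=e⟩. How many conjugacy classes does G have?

The conjugacy classes (representative and size) are:
  [e] (size 1), [a⁵] (size 2), [a²] (size 1), [a⁷] (size 2), [a⁴] (size 1), [a⁶] (size 1), [b] (size 2), [a⁵b] (size 2), [a²b] (size 2), [a³b] (size 2).
Class equation: 1 + 2 + 1 + 2 + 1 + 1 + 2 + 2 + 2 + 2 = 16 = |G|. So G has 10 conjugacy classes.

Answer: 10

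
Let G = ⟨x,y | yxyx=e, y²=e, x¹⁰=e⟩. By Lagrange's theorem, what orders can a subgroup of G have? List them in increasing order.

|G| = 20 = 2² · 5. By Lagrange's theorem the order of any subgroup divides 20; the divisors of 20 are 1, 2, 4, 5, 10, 20.

Answer: 1, 2, 4, 5, 10, 20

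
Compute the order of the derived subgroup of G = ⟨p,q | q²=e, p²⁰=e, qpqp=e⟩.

G' = [G, G] is generated by all commutators. The generator-pair commutators are: [p, q] = p².
The subgroup they normally generate is {e, p², p⁴, p⁶, p⁸, p¹⁰, p¹², p¹⁴, p¹⁶, p¹⁸}, of order 10.
Check: |G/G'| = 40/10 = 4 is the order of the abelianisation.

Answer: 10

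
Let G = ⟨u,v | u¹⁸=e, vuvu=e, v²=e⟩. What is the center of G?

An element z ∈ Z(G) iff z commutes with every generator.
For example u⁹ is central: (u⁹)·u = u¹⁰ = u·(u⁹); (u⁹)·v = u⁹v = v·(u⁹).
Whereas u ∉ Z(G) since u·v = uv ≠ u¹⁷v = v·u.
Checking each of the 36 elements this way gives Z(G) = {e, u⁹}, of order 2.

Answer: {e, u⁹}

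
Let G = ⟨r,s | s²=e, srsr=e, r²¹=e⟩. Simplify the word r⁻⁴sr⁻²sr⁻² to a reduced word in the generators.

Multiply left to right, reducing at each step:
  (r¹⁷) · s = r¹⁷s
  (r¹⁷s) · r⁻² = r¹⁹s
  (r¹⁹s) · s = r¹⁹
  (r¹⁹) · r⁻² = r¹⁷

Answer: r¹⁷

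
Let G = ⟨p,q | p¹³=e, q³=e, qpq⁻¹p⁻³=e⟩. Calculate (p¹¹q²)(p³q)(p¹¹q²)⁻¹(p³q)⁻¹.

[(p¹¹q²), (p³q)] = (p¹¹q²)·(p³q)·(p¹¹q²)⁻¹·(p³q)⁻¹.
  (p¹¹q²) · (p³q) = p¹²
  (p¹²) · (p⁶q) = p⁵q
  (p⁵q) · (p¹²q²) = p²

Answer: p²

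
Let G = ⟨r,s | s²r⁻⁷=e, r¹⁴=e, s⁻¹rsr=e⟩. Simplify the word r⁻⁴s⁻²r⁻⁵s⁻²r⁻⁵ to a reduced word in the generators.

Multiply left to right, reducing at each step:
  (r¹⁰) · s⁻² = r³
  (r³) · r⁻⁵ = r¹²
  (r¹²) · s⁻² = r⁵
  (r⁵) · r⁻⁵ = e

Answer: e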